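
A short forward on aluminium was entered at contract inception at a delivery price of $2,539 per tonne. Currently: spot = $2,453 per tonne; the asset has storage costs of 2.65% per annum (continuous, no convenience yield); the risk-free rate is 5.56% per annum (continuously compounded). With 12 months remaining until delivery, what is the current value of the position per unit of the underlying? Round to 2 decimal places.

-$117.19 per tonne

Current fair forward for the remaining 12 months: F = S·e^((r + u)·T), (r + u) = 0.0556 + 0.0265 = 0.0821
F = 2453 · e^(0.0821 × 12/12) = 2453 × 1.08556436 = 2662.8894
Value of long forward = (F − K)·e^(−rT) = (2662.8894 − 2539) · e^(−0.0556·12/12)
= 123.8894 × 0.94591743 = 117.19
Short position value = −(long value) = -$117.19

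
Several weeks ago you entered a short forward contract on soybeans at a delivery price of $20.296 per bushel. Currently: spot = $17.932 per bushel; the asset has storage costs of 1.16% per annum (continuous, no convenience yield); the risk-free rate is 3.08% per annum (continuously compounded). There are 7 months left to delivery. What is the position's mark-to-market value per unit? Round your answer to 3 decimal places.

Current fair forward for the remaining 7 months: F = S·e^((r + u)·T), (r + u) = 0.0308 + 0.0116 = 0.0424
F = 17.932 · e^(0.0424 × 7/12) = 17.932 × 1.025042 = 18.3811
Value of long forward = (F − K)·e^(−rT) = (18.3811 − 20.296) · e^(−0.0308·7/12)
= -1.9149 × 0.982194 = -1.881
Short position value = −(long value) = $1.881

$1.881 per bushel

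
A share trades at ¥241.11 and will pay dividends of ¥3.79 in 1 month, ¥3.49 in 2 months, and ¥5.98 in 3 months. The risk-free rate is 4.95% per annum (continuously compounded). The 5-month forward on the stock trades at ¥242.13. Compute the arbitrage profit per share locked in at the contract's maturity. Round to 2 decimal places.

¥9.41 per share

PV(dividends) I = 3.79·e^(−0.0495·1/12) + 3.49·e^(−0.0495·2/12) + 5.98·e^(−0.0495·3/12) = 13.1422
Fair forward F* = (S − I)·e^(rT) = (241.11 − 13.1422)·e^0.020625 = 227.9678 × 1.020839 = 232.7184
Market ¥242.13 > fair 232.7184: forward overpriced → cash-and-carry (borrow at r, buy the stock and collect the dividends, short the forward).
Profit at T = |F_mkt − F*| = |242.13 − 232.7184| = ¥9.41 per share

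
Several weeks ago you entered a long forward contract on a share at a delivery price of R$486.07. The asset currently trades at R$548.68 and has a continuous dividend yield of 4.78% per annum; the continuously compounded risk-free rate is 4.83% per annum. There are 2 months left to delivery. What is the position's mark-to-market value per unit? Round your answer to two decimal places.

R$62.15

Current fair forward for the remaining 2 months: F = S·e^((r − q)·T), (r − q) = 0.0483 − 0.0478 = 0.0005
F = 548.68 · e^(0.0005 × 2/12) = 548.68 × 1.000083 = 548.7255
Value of long forward = (F − K)·e^(−rT) = (548.7255 − 486.07) · e^(−0.0483·2/12)
= 62.6555 × 0.991982 = 62.15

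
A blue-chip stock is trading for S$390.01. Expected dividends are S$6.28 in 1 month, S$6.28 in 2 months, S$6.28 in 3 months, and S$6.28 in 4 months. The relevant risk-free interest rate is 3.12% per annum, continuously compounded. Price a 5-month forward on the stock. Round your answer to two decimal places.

PV(dividends) I = 6.28·e^(−0.0312·1/12) + 6.28·e^(−0.0312·2/12) + 6.28·e^(−0.0312·3/12) + 6.28·e^(−0.0312·4/12)
I = 6.2637 + 6.2474 + 6.2312 + 6.2150 = 24.9573
F = (S − I)·e^(rT) = (390.01 − 24.9573) · e^(0.0312·5/12)
= 365.0527 · e^0.013000 = 365.0527 × 1.013085 = S$369.83

S$369.83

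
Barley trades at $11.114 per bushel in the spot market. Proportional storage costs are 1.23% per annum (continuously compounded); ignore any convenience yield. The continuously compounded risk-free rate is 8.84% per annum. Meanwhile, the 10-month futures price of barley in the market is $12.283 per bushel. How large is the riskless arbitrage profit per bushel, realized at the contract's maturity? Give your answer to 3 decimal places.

Fair futures: F* = S·e^(carry·T), with carry = (r + u) = 0.0884 + 0.0123 = 0.1007
F* = 11.114 · e^(0.1007 × 10/12) = 11.114 · e^0.083917 = 11.114 × 1.087539 = $12.0869
Market $12.283 > fair $12.0869: forward overpriced → cash-and-carry (buy spot, short the forward).
At maturity, profit = |F_mkt − F*| = |12.283 − 12.0869| = $0.196 per bushel

$0.196 per bushel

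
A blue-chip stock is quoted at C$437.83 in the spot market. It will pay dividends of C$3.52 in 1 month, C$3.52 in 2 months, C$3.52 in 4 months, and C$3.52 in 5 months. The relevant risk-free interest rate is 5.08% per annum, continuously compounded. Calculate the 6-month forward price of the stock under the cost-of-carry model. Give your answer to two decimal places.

PV(dividends) I = 3.52·e^(−0.0508·1/12) + 3.52·e^(−0.0508·2/12) + 3.52·e^(−0.0508·4/12) + 3.52·e^(−0.0508·5/12)
I = 3.5051 + 3.4903 + 3.4609 + 3.4463 = 13.9026
F = (S − I)·e^(rT) = (437.83 − 13.9026) · e^(0.0508·6/12)
= 423.9274 · e^0.025400 = 423.9274 × 1.025725 = C$434.83

C$434.83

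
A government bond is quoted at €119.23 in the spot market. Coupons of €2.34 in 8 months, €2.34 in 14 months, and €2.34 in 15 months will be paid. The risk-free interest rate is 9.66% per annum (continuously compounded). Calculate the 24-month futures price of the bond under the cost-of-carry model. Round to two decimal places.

€136.93

PV(coupons) I = 2.34·e^(−0.0966·8/12) + 2.34·e^(−0.0966·14/12) + 2.34·e^(−0.0966·15/12)
I = 2.1941 + 2.0906 + 2.0738 = 6.3585
F = (S − I)·e^(rT) = (119.23 − 6.3585) · e^(0.0966·24/12)
= 112.8715 · e^0.193200 = 112.8715 × 1.213125 = €136.93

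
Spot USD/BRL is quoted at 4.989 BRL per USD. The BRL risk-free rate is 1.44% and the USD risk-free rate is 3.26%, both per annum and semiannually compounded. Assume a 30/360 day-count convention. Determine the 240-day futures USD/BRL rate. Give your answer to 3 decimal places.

4.930

By covered interest parity, F = S · (1+r_BRL/2)^(2T) / (1+r_USD/2)^(2T)
= 4.989 × 1.009612 / 1.021792 = 4.989 × 0.988080
F = 4.930 BRL per USD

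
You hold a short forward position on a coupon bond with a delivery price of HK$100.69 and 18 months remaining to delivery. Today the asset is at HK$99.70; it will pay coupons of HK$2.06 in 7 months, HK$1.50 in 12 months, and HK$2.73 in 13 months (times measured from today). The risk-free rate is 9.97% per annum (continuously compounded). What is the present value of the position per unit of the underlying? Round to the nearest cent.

-HK$7.24

PV(remaining coupons) I = 2.06·e^(−0.0997·7/12) + 1.50·e^(−0.0997·12/12) + 2.73·e^(−0.0997·13/12) = 5.7518
Current forward F = (S − I)·e^(rT) = (99.70 − 5.7518)·e^(0.0997·18/12) = 93.9482 × 1.161312 = 109.1032
Value (long) = (F − K)·e^(−rT) = (109.1032 − 100.69) × 0.861095 = 7.2446
Short position value = −(long value) = -HK$7.24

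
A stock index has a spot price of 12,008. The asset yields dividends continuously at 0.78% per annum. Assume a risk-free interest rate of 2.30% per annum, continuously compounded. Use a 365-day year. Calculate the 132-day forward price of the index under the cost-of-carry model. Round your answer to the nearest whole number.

F = S·e^((r − q)T) = 12008 · e^((0.0230 − 0.0078) × 132/365)
= 12008 · e^0.005497 = 12008 × 1.005512
F = 12,074

12,074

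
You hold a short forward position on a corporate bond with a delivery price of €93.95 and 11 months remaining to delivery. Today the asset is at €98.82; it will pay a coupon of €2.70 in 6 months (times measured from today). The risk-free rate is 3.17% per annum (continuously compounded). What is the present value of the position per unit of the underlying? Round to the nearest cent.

PV(remaining coupons) I = 2.70·e^(−0.0317·6/12) = 2.6575
Current forward F = (S − I)·e^(rT) = (98.82 − 2.6575)·e^(0.0317·11/12) = 96.1625 × 1.029485 = 98.9979
Value (long) = (F − K)·e^(−rT) = (98.9979 − 93.95) × 0.971360 = 4.9033
Short position value = −(long value) = -€4.90

-€4.90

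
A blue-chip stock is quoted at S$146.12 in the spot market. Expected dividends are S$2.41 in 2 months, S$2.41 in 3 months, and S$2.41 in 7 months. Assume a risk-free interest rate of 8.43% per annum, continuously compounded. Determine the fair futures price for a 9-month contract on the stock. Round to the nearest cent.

PV(dividends) I = 2.41·e^(−0.0843·2/12) + 2.41·e^(−0.0843·3/12) + 2.41·e^(−0.0843·7/12)
I = 2.3764 + 2.3597 + 2.2944 = 7.0305
F = (S − I)·e^(rT) = (146.12 − 7.0305) · e^(0.0843·9/12)
= 139.0895 · e^0.063225 = 139.0895 × 1.065266 = S$148.17

S$148.17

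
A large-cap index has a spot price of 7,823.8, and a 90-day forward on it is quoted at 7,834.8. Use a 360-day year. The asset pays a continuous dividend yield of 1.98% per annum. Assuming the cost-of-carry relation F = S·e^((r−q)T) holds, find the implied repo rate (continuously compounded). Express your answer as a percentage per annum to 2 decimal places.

From F = S·e^((r−q)T): (r − q) = ln(F/S)/T
ln(7834.8/7823.8) = ln(1.001406) = 0.001405
(r − q) = 0.001405 / (90/360) = 0.005620
r = ln(F/S)/T + q = 0.005620 + 0.0198 = 0.025420
r = 2.54%

2.54%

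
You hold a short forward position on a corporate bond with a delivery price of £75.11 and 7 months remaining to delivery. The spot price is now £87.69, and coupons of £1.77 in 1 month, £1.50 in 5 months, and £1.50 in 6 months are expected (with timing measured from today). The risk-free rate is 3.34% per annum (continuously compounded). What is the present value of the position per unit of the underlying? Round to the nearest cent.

-£9.31

PV(remaining coupons) I = 1.77·e^(−0.0334·1/12) + 1.50·e^(−0.0334·5/12) + 1.50·e^(−0.0334·6/12) = 4.7195
Current forward F = (S − I)·e^(rT) = (87.69 − 4.7195)·e^(0.0334·7/12) = 82.9705 × 1.019674 = 84.6029
Value (long) = (F − K)·e^(−rT) = (84.6029 − 75.11) × 0.980705 = 9.3097
Short position value = −(long value) = -£9.31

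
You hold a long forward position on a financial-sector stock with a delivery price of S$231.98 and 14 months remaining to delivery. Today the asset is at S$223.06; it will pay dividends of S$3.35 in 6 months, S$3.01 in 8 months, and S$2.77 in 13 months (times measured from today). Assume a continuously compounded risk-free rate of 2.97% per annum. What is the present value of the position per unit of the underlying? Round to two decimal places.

PV(remaining dividends) I = 3.35·e^(−0.0297·6/12) + 3.01·e^(−0.0297·8/12) + 2.77·e^(−0.0297·13/12) = 8.9339
Current forward F = (S − I)·e^(rT) = (223.06 − 8.9339)·e^(0.0297·14/12) = 214.1261 × 1.035257 = 221.6755
Value (long) = (F − K)·e^(−rT) = (221.6755 − 231.98) × 0.965943 = -9.9536
Value = -S$9.95

-S$9.95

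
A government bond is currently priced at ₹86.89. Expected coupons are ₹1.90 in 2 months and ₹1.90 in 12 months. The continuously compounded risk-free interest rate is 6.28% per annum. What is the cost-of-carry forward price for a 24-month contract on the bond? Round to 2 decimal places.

₹94.36

PV(coupons) I = 1.90·e^(−0.0628·2/12) + 1.90·e^(−0.0628·12/12)
I = 1.8802 + 1.7843 = 3.6645
F = (S − I)·e^(rT) = (86.89 − 3.6645) · e^(0.0628·24/12)
= 83.2255 · e^0.125600 = 83.2255 × 1.133829 = ₹94.36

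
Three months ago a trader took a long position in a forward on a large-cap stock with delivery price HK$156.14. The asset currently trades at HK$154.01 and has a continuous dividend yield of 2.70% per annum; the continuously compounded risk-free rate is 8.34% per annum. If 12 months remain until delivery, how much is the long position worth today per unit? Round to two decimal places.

Current fair forward for the remaining 12 months: F = S·e^((r − q)·T), (r − q) = 0.0834 − 0.0270 = 0.0564
F = 154.01 · e^(0.0564 × 12/12) = 154.01 × 1.058021 = 162.9458
Value of long forward = (F − K)·e^(−rT) = (162.9458 − 156.14) · e^(−0.0834·12/12)
= 6.8058 × 0.919983 = 6.26

HK$6.26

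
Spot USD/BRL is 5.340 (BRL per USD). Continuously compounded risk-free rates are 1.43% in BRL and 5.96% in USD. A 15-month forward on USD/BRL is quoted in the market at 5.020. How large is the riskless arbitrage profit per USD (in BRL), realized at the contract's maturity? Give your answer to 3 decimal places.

Fair forward: F* = S·e^(carry·T), with carry = (r_BRL − r_USD) = 0.0143 − 0.0596 = -0.0453
F* = 5.340 · e^(-0.0453 × 15/12) = 5.340 · e^-0.056625 = 5.340 × 0.944948 = 5.0460
Market 5.020 < fair 5.0460: forward underpriced → reverse cash-and-carry (short spot, go long the forward).
At maturity, profit = |F_mkt − F*| = |5.020 − 5.0460| = 0.026 per USD (in BRL)

0.026 per USD (in BRL)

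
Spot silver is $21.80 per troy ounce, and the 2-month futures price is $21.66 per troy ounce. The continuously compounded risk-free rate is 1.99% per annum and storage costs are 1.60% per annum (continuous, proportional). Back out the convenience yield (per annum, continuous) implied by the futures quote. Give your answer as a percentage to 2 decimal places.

7.46%

F = S·e^((r+u−y)T) ⇒ (r+u−y) = ln(F/S)/T
ln(21.66/21.80) = -0.006443; /T ⇒ -0.038658
y = r + u − ln(F/S)/T = 0.0199 + 0.0160 + 0.038658 = 0.074558
y = 7.46%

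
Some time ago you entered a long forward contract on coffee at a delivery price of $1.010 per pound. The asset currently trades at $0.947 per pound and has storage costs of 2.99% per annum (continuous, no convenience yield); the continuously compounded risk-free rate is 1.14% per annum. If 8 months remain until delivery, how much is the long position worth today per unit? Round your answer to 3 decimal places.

-$0.036 per pound

Current fair forward for the remaining 8 months: F = S·e^((r + u)·T), (r + u) = 0.0114 + 0.0299 = 0.0413
F = 0.947 · e^(0.0413 × 8/12) = 0.947 × 1.027916 = 0.9734
Value of long forward = (F − K)·e^(−rT) = (0.9734 − 1.010) · e^(−0.0114·8/12)
= -0.0366 × 0.992429 = -0.036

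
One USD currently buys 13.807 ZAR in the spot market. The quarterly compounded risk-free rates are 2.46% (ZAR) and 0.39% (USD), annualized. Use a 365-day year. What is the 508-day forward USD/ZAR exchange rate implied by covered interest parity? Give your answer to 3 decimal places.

14.209

By covered interest parity, F = S · (1+r_ZAR/4)^(4T) / (1+r_USD/4)^(4T)
= 13.807 × 1.034722 / 1.005440 = 13.807 × 1.029124
F = 14.209 ZAR per USD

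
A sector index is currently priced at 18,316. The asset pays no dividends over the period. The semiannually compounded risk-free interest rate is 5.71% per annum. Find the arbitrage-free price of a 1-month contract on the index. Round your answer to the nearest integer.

F = S · (1+r/2)^(2T)
= 18316 × 1.004703
F = 18,402

18,402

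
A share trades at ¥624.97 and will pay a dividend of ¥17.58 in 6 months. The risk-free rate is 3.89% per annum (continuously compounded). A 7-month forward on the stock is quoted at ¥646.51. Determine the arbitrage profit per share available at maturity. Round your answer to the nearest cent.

PV(dividends) I = 17.58·e^(−0.0389·6/12) = 17.2414
Fair forward F* = (S − I)·e^(rT) = (624.97 − 17.2414)·e^0.022692 = 607.7286 × 1.022951 = 621.6766
Market ¥646.51 > fair 621.6766: forward overpriced → cash-and-carry (borrow at r, buy the stock and collect the dividends, short the forward).
Profit at T = |F_mkt − F*| = |646.51 − 621.6766| = ¥24.83 per share

¥24.83 per share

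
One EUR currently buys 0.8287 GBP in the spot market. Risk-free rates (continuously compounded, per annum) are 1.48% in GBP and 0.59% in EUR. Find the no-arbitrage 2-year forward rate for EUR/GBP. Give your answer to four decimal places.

0.8436

F = S·e^((r_GBP − r_EUR)T) = 0.8287 · e^((0.0148 − 0.0059) × 2)
= 0.8287 · e^0.017800 = 0.8287 × 1.017959
F = 0.8436 GBP per EUR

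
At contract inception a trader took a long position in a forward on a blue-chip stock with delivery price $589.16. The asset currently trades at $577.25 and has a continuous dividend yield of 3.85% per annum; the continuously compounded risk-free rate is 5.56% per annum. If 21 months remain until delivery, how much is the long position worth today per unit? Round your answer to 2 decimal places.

Current fair forward for the remaining 21 months: F = S·e^((r − q)·T), (r − q) = 0.0556 − 0.0385 = 0.0171
F = 577.25 · e^(0.0171 × 21/12) = 577.25 × 1.030377 = 594.7851
Value of long forward = (F − K)·e^(−rT) = (594.7851 − 589.16) · e^(−0.0556·21/12)
= 5.6251 × 0.907284 = 5.10

$5.10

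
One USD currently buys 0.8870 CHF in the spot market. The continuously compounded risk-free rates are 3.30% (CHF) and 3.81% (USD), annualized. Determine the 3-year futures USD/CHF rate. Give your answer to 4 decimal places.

F = S·e^((r_CHF − r_USD)T) = 0.8870 · e^((0.0330 − 0.0381) × 3)
= 0.8870 · e^-0.015300 = 0.8870 × 0.984816
F = 0.8735 CHF per USD

0.8735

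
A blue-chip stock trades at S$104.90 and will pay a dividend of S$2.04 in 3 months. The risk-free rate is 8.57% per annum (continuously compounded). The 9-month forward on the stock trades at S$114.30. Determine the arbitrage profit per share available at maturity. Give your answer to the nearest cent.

PV(dividends) I = 2.04·e^(−0.0857·3/12) = 1.9968
Fair forward F* = (S − I)·e^(rT) = (104.90 − 1.9968)·e^0.064275 = 102.9032 × 1.066386 = 109.7345
Market S$114.30 > fair 109.7345: forward overpriced → cash-and-carry (borrow at r, buy the stock and collect the dividends, short the forward).
Profit at T = |F_mkt − F*| = |114.30 − 109.7345| = S$4.57 per share

S$4.57 per share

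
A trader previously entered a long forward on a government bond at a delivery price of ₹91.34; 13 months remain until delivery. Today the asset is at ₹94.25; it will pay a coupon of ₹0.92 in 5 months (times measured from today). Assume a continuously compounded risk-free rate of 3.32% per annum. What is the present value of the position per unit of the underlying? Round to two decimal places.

₹5.23

PV(remaining coupons) I = 0.92·e^(−0.0332·5/12) = 0.9074
Current forward F = (S − I)·e^(rT) = (94.25 − 0.9074)·e^(0.0332·13/12) = 93.3426 × 1.036621 = 96.7609
Value (long) = (F − K)·e^(−rT) = (96.7609 − 91.34) × 0.964672 = 5.2294
Value = ₹5.23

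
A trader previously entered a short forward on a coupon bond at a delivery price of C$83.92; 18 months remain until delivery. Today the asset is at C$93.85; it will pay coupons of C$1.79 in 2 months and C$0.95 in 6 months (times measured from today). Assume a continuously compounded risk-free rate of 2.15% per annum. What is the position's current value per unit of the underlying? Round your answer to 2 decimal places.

PV(remaining coupons) I = 1.79·e^(−0.0215·2/12) + 0.95·e^(−0.0215·6/12) = 2.7234
Current forward F = (S − I)·e^(rT) = (93.85 − 2.7234)·e^(0.0215·18/12) = 91.1266 × 1.032776 = 94.1134
Value (long) = (F − K)·e^(−rT) = (94.1134 − 83.92) × 0.968264 = 9.8699
Short position value = −(long value) = -C$9.87

-C$9.87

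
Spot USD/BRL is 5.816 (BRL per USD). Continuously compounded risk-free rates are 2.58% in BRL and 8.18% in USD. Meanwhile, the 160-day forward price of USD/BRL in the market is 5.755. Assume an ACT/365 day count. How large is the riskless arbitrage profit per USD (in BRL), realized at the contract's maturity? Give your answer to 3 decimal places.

0.080 per USD (in BRL)

Fair forward: F* = S·e^(carry·T), with carry = (r_BRL − r_USD) = 0.0258 − 0.0818 = -0.0560
F* = 5.816 · e^(-0.0560 × 160/365) = 5.816 · e^-0.024548 = 5.816 × 0.975751 = 5.6750
Market 5.755 > fair 5.6750: forward overpriced → cash-and-carry (buy spot, short the forward).
At maturity, profit = |F_mkt − F*| = |5.755 − 5.6750| = 0.080 per USD (in BRL)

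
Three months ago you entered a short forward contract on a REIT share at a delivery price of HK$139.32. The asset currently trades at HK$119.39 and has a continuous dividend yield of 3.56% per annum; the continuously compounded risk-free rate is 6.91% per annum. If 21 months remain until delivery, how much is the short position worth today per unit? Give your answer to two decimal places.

HK$11.27

Current fair forward for the remaining 21 months: F = S·e^((r − q)·T), (r − q) = 0.0691 − 0.0356 = 0.0335
F = 119.39 · e^(0.0335 × 21/12) = 119.39 × 1.060378 = 126.5985
Value of long forward = (F − K)·e^(−rT) = (126.5985 − 139.32) · e^(−0.0691·21/12)
= -12.7215 × 0.886100 = -11.27
Short position value = −(long value) = HK$11.27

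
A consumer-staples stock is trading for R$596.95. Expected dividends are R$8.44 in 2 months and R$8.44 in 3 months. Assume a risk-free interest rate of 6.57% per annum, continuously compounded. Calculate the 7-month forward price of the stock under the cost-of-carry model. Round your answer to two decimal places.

PV(dividends) I = 8.44·e^(−0.0657·2/12) + 8.44·e^(−0.0657·3/12)
I = 8.3481 + 8.3025 = 16.6506
F = (S − I)·e^(rT) = (596.95 − 16.6506) · e^(0.0657·7/12)
= 580.2994 · e^0.038325 = 580.2994 × 1.039069 = R$602.97

R$602.97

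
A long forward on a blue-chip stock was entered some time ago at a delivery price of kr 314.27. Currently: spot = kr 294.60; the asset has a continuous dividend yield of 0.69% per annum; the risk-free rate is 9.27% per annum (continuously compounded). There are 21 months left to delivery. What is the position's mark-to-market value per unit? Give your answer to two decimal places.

kr 23.86

Current fair forward for the remaining 21 months: F = S·e^((r − q)·T), (r − q) = 0.0927 − 0.0069 = 0.0858
F = 294.60 · e^(0.0858 × 21/12) = 294.60 × 1.162009 = 342.3279
Value of long forward = (F − K)·e^(−rT) = (342.3279 − 314.27) · e^(−0.0927·21/12)
= 28.0579 × 0.850250 = 23.86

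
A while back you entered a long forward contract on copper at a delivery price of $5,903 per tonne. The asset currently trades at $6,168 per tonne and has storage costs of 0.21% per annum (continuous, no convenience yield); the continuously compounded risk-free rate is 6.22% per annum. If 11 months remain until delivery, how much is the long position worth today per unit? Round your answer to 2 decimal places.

$604.04 per tonne

Current fair forward for the remaining 11 months: F = S·e^((r + u)·T), (r + u) = 0.0622 + 0.0021 = 0.0643
F = 6168 · e^(0.0643 × 11/12) = 6168 × 1.06071336 = 6542.4800
Value of long forward = (F − K)·e^(−rT) = (6542.4800 − 5903) · e^(−0.0622·11/12)
= 639.4800 × 0.94457833 = 604.04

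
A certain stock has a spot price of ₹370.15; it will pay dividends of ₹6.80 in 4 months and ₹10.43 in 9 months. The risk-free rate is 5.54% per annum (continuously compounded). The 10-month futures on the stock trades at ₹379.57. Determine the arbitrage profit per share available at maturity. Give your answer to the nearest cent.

₹9.40 per share

PV(dividends) I = 6.80·e^(−0.0554·4/12) + 10.43·e^(−0.0554·9/12) = 16.6811
Fair futures F* = (S − I)·e^(rT) = (370.15 − 16.6811)·e^0.046167 = 353.4689 × 1.047249 = 370.1700
Market ₹379.57 > fair 370.1700: forward overpriced → cash-and-carry (borrow at r, buy the stock and collect the dividends, short the forward).
Profit at T = |F_mkt − F*| = |379.57 − 370.1700| = ₹9.40 per share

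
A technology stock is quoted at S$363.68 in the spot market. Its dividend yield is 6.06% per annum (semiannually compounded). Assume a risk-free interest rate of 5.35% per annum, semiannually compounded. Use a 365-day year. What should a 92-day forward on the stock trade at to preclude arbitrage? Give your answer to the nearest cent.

F = S · (1+r/2)^(2T) / (1+q/2)^(2T)
= 363.68 × 1.013397 / 1.015161 = 363.68 × 0.998262
F = S$363.05

S$363.05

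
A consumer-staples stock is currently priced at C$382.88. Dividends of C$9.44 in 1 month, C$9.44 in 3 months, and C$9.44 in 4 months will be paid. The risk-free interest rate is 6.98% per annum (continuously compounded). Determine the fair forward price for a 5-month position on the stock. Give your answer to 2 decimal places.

C$365.47

PV(dividends) I = 9.44·e^(−0.0698·1/12) + 9.44·e^(−0.0698·3/12) + 9.44·e^(−0.0698·4/12)
I = 9.3853 + 9.2767 + 9.2229 = 27.8849
F = (S − I)·e^(rT) = (382.88 − 27.8849) · e^(0.0698·5/12)
= 354.9951 · e^0.029083 = 354.9951 × 1.029510 = C$365.47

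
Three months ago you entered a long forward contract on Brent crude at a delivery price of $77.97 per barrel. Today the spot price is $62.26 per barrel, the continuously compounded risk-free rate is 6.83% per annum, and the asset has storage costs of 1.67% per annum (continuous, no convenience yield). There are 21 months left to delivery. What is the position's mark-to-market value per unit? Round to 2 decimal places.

Current fair forward for the remaining 21 months: F = S·e^((r + u)·T), (r + u) = 0.0683 + 0.0167 = 0.0850
F = 62.26 · e^(0.0850 × 21/12) = 62.26 × 1.160383 = 72.2454
Value of long forward = (F − K)·e^(−rT) = (72.2454 − 77.97) · e^(−0.0683·21/12)
= -5.7246 × 0.887342 = -5.08

-$5.08 per barrel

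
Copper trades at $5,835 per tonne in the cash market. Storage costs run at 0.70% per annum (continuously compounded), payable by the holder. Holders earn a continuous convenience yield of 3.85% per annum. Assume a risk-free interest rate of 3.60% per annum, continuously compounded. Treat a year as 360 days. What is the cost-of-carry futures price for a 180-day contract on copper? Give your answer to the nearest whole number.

Net carry = r + u − y = 0.0360 + 0.0070 − 0.0385 = 0.0045
F = S·e^((r+u−y)T) = 5835 · e^(0.0045 × 180/360) = 5835 · e^0.002250
= 5835 × 1.002253 = $5,848 per tonne

$5,848 per tonne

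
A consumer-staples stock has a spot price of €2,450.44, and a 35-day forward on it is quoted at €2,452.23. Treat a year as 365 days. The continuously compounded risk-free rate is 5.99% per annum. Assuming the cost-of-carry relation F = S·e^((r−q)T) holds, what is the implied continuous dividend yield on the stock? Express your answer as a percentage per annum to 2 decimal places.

From F = S·e^((r−q)T): (r − q) = ln(F/S)/T
ln(2452.23/2450.44) = ln(1.000730) = 0.000730
(r − q) = 0.000730 / (35/365) = 0.007613
q = r − ln(F/S)/T = 0.0599 − 0.007613 = 0.052287
q = 5.23%

5.23%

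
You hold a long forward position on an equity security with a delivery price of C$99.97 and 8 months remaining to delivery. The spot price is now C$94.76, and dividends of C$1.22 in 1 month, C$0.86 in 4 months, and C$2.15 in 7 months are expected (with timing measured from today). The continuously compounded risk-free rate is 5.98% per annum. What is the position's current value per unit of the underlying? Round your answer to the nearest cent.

PV(remaining dividends) I = 1.22·e^(−0.0598·1/12) + 0.86·e^(−0.0598·4/12) + 2.15·e^(−0.0598·7/12) = 4.1333
Current forward F = (S − I)·e^(rT) = (94.76 − 4.1333)·e^(0.0598·8/12) = 90.6267 × 1.040672 = 94.3127
Value (long) = (F − K)·e^(−rT) = (94.3127 − 99.97) × 0.960918 = -5.4362
Value = -C$5.44

-C$5.44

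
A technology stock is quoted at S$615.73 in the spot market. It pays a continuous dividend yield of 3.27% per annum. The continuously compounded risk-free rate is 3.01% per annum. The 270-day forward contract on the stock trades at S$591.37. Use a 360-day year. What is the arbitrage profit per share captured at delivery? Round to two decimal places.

S$23.16 per share

Fair forward: F* = S·e^(carry·T), with carry = (r − q) = 0.0301 − 0.0327 = -0.0026
F* = 615.73 · e^(-0.0026 × 270/360) = 615.73 · e^-0.001950 = 615.73 × 0.998052 = S$614.5306
Market S$591.37 < fair S$614.5306: forward underpriced → reverse cash-and-carry (short spot, go long the forward).
At maturity, profit = |F_mkt − F*| = |591.37 − 614.5306| = S$23.16 per share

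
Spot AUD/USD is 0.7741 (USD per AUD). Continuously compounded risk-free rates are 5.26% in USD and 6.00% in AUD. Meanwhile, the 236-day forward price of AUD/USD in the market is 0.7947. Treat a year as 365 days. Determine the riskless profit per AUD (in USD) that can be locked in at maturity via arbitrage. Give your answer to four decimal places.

0.0243 per AUD (in USD)

Fair forward: F* = S·e^(carry·T), with carry = (r_USD − r_AUD) = 0.0526 − 0.0600 = -0.0074
F* = 0.7741 · e^(-0.0074 × 236/365) = 0.7741 · e^-0.004785 = 0.7741 × 0.995226 = 0.7704
Market 0.7947 > fair 0.7704: forward overpriced → cash-and-carry (buy spot, short the forward).
At maturity, profit = |F_mkt − F*| = |0.7947 − 0.7704| = 0.0243 per AUD (in USD)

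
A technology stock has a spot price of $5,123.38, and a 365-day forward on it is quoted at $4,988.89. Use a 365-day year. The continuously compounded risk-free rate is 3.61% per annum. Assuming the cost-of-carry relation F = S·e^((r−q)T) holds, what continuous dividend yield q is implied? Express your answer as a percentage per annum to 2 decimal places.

6.27%

From F = S·e^((r−q)T): (r − q) = ln(F/S)/T
ln(4988.89/5123.38) = ln(0.973750) = -0.026601
(r − q) = -0.026601 / (365/365) = -0.026601
q = r − ln(F/S)/T = 0.0361 + 0.026601 = 0.062701
q = 6.27%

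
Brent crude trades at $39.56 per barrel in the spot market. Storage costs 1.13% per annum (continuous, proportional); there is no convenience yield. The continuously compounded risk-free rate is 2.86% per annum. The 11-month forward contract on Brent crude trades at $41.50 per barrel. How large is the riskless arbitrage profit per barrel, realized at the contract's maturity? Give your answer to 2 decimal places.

Fair forward: F* = S·e^(carry·T), with carry = (r + u) = 0.0286 + 0.0113 = 0.0399
F* = 39.56 · e^(0.0399 × 11/12) = 39.56 · e^0.036575 = 39.56 × 1.037252 = $41.0337
Market $41.50 > fair $41.0337: forward overpriced → cash-and-carry (buy spot, short the forward).
At maturity, profit = |F_mkt − F*| = |41.50 − 41.0337| = $0.47 per barrel

$0.47 per barrel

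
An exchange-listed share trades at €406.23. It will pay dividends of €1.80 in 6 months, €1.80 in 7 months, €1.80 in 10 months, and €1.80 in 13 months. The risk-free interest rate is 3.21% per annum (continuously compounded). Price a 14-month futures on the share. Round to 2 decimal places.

€414.43

PV(dividends) I = 1.80·e^(−0.0321·6/12) + 1.80·e^(−0.0321·7/12) + 1.80·e^(−0.0321·10/12) + 1.80·e^(−0.0321·13/12)
I = 1.7713 + 1.7666 + 1.7525 + 1.7385 = 7.0289
F = (S − I)·e^(rT) = (406.23 − 7.0289) · e^(0.0321·14/12)
= 399.2011 · e^0.037450 = 399.2011 × 1.038160 = €414.43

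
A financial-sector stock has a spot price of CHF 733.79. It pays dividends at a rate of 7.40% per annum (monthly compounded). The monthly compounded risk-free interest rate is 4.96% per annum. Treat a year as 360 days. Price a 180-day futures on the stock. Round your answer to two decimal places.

F = S · (1+r/12)^(12T) / (1+q/12)^(12T)
= 733.79 × 1.025058 / 1.037575 = 733.79 × 0.987936
F = CHF 724.94

CHF 724.94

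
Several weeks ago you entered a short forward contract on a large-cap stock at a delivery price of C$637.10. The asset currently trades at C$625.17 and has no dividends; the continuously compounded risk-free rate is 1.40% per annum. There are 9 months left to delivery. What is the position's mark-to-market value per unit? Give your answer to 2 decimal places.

Current fair forward for the remaining 9 months: F = S·e^(r·T), r = 0.0140
F = 625.17 · e^(0.0140 × 9/12) = 625.17 × 1.010555 = 631.7687
Value of long forward = (F − K)·e^(−rT) = (631.7687 − 637.10) · e^(−0.0140·9/12)
= -5.3313 × 0.989555 = -5.28
Short position value = −(long value) = C$5.28

C$5.28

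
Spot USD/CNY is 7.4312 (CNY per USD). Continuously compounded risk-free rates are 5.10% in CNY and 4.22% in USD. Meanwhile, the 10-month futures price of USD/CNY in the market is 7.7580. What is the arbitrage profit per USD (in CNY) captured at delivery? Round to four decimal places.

Fair futures: F* = S·e^(carry·T), with carry = (r_CNY − r_USD) = 0.0510 − 0.0422 = 0.0088
F* = 7.4312 · e^(0.0088 × 10/12) = 7.4312 · e^0.007333 = 7.4312 × 1.007360 = 7.4859
Market 7.7580 > fair 7.4859: forward overpriced → cash-and-carry (buy spot, short the forward).
At maturity, profit = |F_mkt − F*| = |7.7580 − 7.4859| = 0.2721 per USD (in CNY)

0.2721 per USD (in CNY)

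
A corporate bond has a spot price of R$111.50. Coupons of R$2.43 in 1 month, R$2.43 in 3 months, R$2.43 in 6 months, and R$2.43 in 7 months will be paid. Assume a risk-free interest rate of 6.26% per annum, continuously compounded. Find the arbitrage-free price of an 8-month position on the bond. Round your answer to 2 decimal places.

R$106.34

PV(coupons) I = 2.43·e^(−0.0626·1/12) + 2.43·e^(−0.0626·3/12) + 2.43·e^(−0.0626·6/12) + 2.43·e^(−0.0626·7/12)
I = 2.4174 + 2.3923 + 2.3551 + 2.3429 = 9.5077
F = (S − I)·e^(rT) = (111.50 − 9.5077) · e^(0.0626·8/12)
= 101.9923 · e^0.041733 = 101.9923 × 1.042616 = R$106.34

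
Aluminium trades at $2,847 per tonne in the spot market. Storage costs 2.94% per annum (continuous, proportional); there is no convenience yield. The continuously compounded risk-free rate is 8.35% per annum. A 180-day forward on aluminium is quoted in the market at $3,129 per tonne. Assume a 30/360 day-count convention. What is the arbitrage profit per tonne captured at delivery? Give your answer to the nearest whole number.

Fair forward: F* = S·e^(carry·T), with carry = (r + u) = 0.0835 + 0.0294 = 0.1129
F* = 2847 · e^(0.1129 × 180/360) = 2847 · e^0.056450 = 2847 × 1.058074 = $3012.3367
Market $3129 > fair $3012.3367: forward overpriced → cash-and-carry (buy spot, short the forward).
At maturity, profit = |F_mkt − F*| = |3129 − 3012.3367| = $117 per tonne

$117 per tonne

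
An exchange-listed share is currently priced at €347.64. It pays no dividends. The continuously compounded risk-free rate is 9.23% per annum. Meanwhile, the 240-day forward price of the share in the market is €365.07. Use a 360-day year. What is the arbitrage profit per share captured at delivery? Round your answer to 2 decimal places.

€4.63 per share

Fair forward: F* = S·e^(carry·T), with carry = r = 0.0923
F* = 347.64 · e^(0.0923 × 240/360) = 347.64 · e^0.061533 = 347.64 × 1.063466 = €369.7033
Market €365.07 < fair €369.7033: forward underpriced → reverse cash-and-carry (short spot, go long the forward).
At maturity, profit = |F_mkt − F*| = |365.07 − 369.7033| = €4.63 per share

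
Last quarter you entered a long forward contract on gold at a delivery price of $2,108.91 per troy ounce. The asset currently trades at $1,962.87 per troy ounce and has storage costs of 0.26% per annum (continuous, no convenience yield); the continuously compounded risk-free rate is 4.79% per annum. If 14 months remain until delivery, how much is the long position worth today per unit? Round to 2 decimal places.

-$25.46 per troy ounce

Current fair forward for the remaining 14 months: F = S·e^((r + u)·T), (r + u) = 0.0479 + 0.0026 = 0.0505
F = 1962.87 · e^(0.0505 × 14/12) = 1962.87 × 1.06068685 = 2081.9904
Value of long forward = (F − K)·e^(−rT) = (2081.9904 − 2108.91) · e^(−0.0479·14/12)
= -26.9196 × 0.94564946 = -25.46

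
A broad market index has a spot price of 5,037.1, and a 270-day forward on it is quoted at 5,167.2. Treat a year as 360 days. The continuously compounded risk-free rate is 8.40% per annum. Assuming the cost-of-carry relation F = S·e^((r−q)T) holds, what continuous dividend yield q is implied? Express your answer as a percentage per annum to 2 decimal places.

From F = S·e^((r−q)T): (r − q) = ln(F/S)/T
ln(5167.2/5037.1) = ln(1.025828) = 0.025500
(r − q) = 0.025500 / (270/360) = 0.034000
q = r − ln(F/S)/T = 0.0840 − 0.034000 = 0.050000
q = 5.00%

5.00%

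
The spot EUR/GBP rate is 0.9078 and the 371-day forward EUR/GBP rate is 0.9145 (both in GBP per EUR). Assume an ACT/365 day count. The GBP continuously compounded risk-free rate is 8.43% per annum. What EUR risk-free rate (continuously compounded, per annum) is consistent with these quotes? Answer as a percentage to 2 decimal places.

7.71%

F = S·e^((r_GBP − r_EUR)T) ⇒ r_EUR = r_GBP − ln(F/S)/T
ln(0.9145/0.9078) = 0.007353; /(371/365) = 0.007234
r_EUR = 0.0843 − 0.007234 = 0.077066
r_EUR = 7.71%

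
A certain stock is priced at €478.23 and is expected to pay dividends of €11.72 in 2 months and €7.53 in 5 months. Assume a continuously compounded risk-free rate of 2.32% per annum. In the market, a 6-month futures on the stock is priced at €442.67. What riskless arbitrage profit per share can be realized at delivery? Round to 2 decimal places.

€21.78 per share

PV(dividends) I = 11.72·e^(−0.0232·2/12) + 7.53·e^(−0.0232·5/12) = 19.1323
Fair futures F* = (S − I)·e^(rT) = (478.23 − 19.1323)·e^0.011600 = 459.0977 × 1.011668 = 464.4545
Market €442.67 < fair 464.4545: forward underpriced → reverse cash-and-carry (short the stock, invest proceeds at r, pay the dividends, go long the forward).
Profit at T = |F_mkt − F*| = |442.67 − 464.4545| = €21.78 per share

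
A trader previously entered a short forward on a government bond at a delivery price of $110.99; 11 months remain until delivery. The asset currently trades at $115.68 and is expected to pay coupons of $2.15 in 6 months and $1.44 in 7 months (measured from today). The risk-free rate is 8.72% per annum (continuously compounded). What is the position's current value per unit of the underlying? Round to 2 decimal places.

PV(remaining coupons) I = 2.15·e^(−0.0872·6/12) + 1.44·e^(−0.0872·7/12) = 3.4269
Current forward F = (S − I)·e^(rT) = (115.68 − 3.4269)·e^(0.0872·11/12) = 112.2531 × 1.083215 = 121.5942
Value (long) = (F − K)·e^(−rT) = (121.5942 − 110.99) × 0.923178 = 9.7896
Short position value = −(long value) = -$9.79

-$9.79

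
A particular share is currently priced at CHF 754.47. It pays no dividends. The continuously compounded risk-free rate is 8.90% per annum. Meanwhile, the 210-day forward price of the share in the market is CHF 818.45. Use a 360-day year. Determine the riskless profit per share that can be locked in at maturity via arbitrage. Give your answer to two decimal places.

CHF 23.78 per share

Fair forward: F* = S·e^(carry·T), with carry = r = 0.0890
F* = 754.47 · e^(0.0890 × 210/360) = 754.47 · e^0.051917 = 754.47 × 1.053288 = CHF 794.6742
Market CHF 818.45 > fair CHF 794.6742: forward overpriced → cash-and-carry (buy spot, short the forward).
At maturity, profit = |F_mkt − F*| = |818.45 − 794.6742| = CHF 23.78 per share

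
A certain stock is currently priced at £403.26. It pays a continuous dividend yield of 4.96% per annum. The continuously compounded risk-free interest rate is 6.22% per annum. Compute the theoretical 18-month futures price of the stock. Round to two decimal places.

F = S·e^((r − q)T) = 403.26 · e^((0.0622 − 0.0496) × 18/12)
= 403.26 · e^0.018900 = 403.26 × 1.019080
F = £410.95

£410.95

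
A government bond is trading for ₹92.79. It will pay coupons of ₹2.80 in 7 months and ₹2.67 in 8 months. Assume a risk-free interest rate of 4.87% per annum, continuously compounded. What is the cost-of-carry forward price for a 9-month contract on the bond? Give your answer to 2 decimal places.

₹90.74

PV(coupons) I = 2.80·e^(−0.0487·7/12) + 2.67·e^(−0.0487·8/12)
I = 2.7216 + 2.5847 = 5.3063
F = (S − I)·e^(rT) = (92.79 − 5.3063) · e^(0.0487·9/12)
= 87.4837 · e^0.036525 = 87.4837 × 1.037200 = ₹90.74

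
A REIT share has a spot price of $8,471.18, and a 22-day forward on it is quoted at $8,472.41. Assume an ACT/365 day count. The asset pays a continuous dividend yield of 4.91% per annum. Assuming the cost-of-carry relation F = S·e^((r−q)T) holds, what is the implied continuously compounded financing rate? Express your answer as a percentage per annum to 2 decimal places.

From F = S·e^((r−q)T): (r − q) = ln(F/S)/T
ln(8472.41/8471.18) = ln(1.000145) = 0.000145
(r − q) = 0.000145 / (22/365) = 0.002406
r = ln(F/S)/T + q = 0.002406 + 0.0491 = 0.051506
r = 5.15%

5.15%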